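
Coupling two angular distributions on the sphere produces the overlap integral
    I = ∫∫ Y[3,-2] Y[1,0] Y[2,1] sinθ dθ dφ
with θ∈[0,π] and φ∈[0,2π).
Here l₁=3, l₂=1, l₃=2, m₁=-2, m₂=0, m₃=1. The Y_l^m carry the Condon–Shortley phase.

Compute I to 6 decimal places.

0.000000

-2 + 0 + 1 = -1 ≠ 0: azimuthal integral kills it; I = 0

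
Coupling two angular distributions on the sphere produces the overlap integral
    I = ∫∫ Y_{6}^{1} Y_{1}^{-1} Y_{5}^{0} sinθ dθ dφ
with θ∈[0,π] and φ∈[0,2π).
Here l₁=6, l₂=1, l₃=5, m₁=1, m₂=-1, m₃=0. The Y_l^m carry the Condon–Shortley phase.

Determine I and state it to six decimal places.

m-sum 0 ✓  L=12 even ✓  5≤5≤7 ✓
Π(2lᵢ+1) = 13×3×11 = 429
triangle coeff Δ(6,1,5) = 1/858
Σ_t [1,1]: t=1:−1/14400 = -1/14400
(3j)²=6/143 [(6 1 5; 0 0 0)], sign=+1
Σ_t [0,0]: t=0:+1/28800 = 1/28800
(3j)²=7/286 [(6 1 5; 1 -1 0)], sign=-1
⇒ 4πI² = 63/143
I = (-1)√(63/143/(4π)) = -0.18723944

-0.187239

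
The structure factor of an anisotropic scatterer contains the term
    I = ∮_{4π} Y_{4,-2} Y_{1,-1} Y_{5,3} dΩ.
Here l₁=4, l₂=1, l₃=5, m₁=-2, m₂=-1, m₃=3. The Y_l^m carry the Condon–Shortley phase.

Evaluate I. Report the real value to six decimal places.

Rules hold: Σm=0, L=10 even, 3≤5≤5.
N = 9·3·11 = 297
Δ = 0!·8!·2!/11! = 1/495
Racah Σ t=0..0: t=0:+1/576 = 1/576
⇒ 3j(4 1 5; 0 0 0)² = 5/99, sgn -1
Racah Σ t=0..0: t=0:+1/2880 = 1/2880
⇒ 3j(4 1 5; -2 -1 3)² = 28/495, sgn +1
4πI² = N·(3j₀)²·(3jₘ)² = 28/33
I = -1·√(0.848485/4π) = -0.25984664

-0.259847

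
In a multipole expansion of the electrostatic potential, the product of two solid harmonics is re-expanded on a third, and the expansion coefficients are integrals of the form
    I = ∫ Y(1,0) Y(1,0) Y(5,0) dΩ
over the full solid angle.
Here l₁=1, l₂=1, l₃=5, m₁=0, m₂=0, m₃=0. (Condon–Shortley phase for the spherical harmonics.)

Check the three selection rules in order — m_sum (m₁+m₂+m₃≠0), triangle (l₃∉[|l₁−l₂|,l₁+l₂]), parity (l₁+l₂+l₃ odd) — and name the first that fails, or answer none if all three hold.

triangle

m₁+m₂+m₃ = 0 + 0 + 0 = 0  ✓
triangle: |1−1|=0 ≤ l₃=5 ≤ 1+1=2  ✗
parity: l₁+l₂+l₃ = 7 is odd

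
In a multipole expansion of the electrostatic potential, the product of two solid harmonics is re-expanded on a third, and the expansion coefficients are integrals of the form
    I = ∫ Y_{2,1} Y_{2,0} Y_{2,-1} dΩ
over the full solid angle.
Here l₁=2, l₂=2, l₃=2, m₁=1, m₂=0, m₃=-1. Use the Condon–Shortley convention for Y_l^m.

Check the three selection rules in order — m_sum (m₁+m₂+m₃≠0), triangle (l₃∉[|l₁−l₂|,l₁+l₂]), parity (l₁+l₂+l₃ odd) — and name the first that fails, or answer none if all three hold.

none

Σmᵢ = 0  ✓
l₃∈[|l₁−l₂|,l₁+l₂]=[0,4], have l₃=2  ✓
Σlᵢ = 6 ⇒ even  ✓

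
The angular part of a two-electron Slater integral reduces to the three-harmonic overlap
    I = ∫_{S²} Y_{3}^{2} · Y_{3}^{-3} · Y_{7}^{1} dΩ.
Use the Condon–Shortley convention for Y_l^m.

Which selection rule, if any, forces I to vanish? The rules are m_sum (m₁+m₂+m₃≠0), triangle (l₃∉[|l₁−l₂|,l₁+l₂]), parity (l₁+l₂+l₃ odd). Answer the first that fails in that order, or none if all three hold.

triangle

azimuthal sum: 2 − 3 + 1 = 0  ✓
0 ≤ 7 ≤ 6 (triangle on l)  ✗
L = 3 + 3 + 7 = 13 (odd)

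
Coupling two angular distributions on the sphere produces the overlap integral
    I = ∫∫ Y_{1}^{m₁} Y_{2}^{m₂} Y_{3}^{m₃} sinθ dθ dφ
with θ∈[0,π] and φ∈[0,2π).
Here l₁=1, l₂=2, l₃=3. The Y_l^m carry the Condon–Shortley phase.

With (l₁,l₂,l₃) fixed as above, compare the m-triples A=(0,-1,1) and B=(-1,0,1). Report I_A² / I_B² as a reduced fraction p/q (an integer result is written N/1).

Shared (l₁,l₂,l₃)=(1,2,3): N and (l;000)² cancel in I_A²/I_B².
A: Δ = 0!·2!·4!/7! = 1/105; Racah Σ t=0..0: t=0:+1/6 = 1/6; ⇒ 3j(1 2 3; 0 -1 1)² = 8/105, sgn +1
B: Δ = 0!·2!·4!/7! = 1/105; Racah Σ t=0..0: t=0:+1/8 = 1/8; ⇒ 3j(1 2 3; -1 0 1)² = 2/35, sgn +1
I_A²/I_B² = (8/105)/(2/35) = 4/3

4/3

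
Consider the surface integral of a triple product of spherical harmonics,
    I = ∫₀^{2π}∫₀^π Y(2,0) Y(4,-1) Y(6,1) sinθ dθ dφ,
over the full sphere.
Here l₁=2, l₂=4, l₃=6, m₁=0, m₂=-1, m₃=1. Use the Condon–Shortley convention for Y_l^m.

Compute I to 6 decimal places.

Rules hold: Σm=0, L=12 even, 2≤6≤6.
N = 5·9·13 = 585
Δ = 0!·4!·8!/13! = 1/6435
Racah Σ t=0..0: t=0:+1/2304 = 1/2304
⇒ 3j(2 4 6; 0 0 0)² = 5/143, sgn +1
Racah Σ t=0..0: t=0:+1/2880 = 1/2880
⇒ 3j(2 4 6; 0 -1 1)² = 14/429, sgn -1
4πI² = N·(3j₀)²·(3jₘ)² = 1050/1573
I = -1·√(0.667514/4π) = -0.23047581

-0.230476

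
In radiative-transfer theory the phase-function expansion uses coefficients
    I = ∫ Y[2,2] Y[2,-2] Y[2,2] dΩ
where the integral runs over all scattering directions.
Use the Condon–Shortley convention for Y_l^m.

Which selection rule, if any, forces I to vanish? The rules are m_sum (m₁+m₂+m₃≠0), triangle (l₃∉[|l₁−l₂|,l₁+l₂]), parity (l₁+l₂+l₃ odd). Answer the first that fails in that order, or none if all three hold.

m_sum

azimuthal sum: 2 − 2 + 2 = 2  ✗
0 ≤ 2 ≤ 4 (triangle on l)
L = 2 + 2 + 2 = 6 (even)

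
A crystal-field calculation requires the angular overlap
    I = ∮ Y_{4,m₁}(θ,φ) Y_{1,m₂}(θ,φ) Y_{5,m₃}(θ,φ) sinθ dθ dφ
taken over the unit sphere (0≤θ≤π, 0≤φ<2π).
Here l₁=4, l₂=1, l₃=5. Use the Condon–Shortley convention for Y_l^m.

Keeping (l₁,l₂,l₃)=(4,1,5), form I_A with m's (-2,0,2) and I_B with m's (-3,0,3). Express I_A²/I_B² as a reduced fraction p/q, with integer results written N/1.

21/16

l's match ⇒ only the (l;m) 3-j factors differ between A and B.
A: triangle coeff Δ(4,1,5) = 1/495; Σ_t [0,0]: t=0:+1/1440 = 1/1440; (3j)²=7/165 [(4 1 5; -2 0 2)], sign=-1
B: triangle coeff Δ(4,1,5) = 1/495; Σ_t [0,0]: t=0:+1/5040 = 1/5040; (3j)²=16/495 [(4 1 5; -3 0 3)], sign=+1
I_A²/I_B² = (7/165)/(16/495) = 21/16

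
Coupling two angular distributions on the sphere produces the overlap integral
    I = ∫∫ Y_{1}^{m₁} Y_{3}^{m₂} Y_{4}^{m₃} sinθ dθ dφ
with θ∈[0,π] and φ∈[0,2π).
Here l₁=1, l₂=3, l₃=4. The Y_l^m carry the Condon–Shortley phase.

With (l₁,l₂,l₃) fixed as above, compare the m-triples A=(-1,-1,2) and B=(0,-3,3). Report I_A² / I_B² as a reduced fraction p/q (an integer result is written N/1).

Same 1,3,4: normalisation and zero-m 3j drop out of the ratio.
A: Δ: 0! 2! 6! / 9! → 1/252; sum: t=0:+1/96 = 1/96; 3j²(1 3 4; -1 -1 2) = Δ·Π!·Σ² = 5/84  (sign +1)
B: Δ: 0! 2! 6! / 9! → 1/252; sum: t=0:+1/720 = 1/720; 3j²(1 3 4; 0 -3 3) = Δ·Π!·Σ² = 1/36  (sign -1)
I_A²/I_B² = (5/84)/(1/36) = 15/7

15/7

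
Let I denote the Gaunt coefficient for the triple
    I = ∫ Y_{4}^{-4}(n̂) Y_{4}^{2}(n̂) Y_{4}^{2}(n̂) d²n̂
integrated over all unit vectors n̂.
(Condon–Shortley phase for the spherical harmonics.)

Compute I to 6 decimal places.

0.190983

Rules hold: Σm=0, L=12 even, 0≤4≤8.
N = 9·9·9 = 729
Δ = 4!·4!·4!/13! = 1/450450
Racah Σ t=0..4: t=0:+1/13824 t=1:−1/216 t=2:+1/64 t=3:−1/216 t=4:+1/13824 = 5/768
⇒ 3j(4 4 4; 0 0 0)² = 18/1001, sgn +1
Racah Σ t=4..4: t=4:+1/2304 = 1/2304
⇒ 3j(4 4 4; -4 2 2)² = 5/143, sgn +1
4πI² = N·(3j₀)²·(3jₘ)² = 65610/143143
I = +1·√(0.458353/4π) = 0.19098314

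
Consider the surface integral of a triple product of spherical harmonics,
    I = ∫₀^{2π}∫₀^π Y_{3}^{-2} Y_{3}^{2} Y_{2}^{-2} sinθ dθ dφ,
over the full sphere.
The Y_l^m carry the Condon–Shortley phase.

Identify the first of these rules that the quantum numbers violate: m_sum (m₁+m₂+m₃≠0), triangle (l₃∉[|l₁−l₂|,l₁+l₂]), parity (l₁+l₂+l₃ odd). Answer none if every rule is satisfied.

m_sum

azimuthal sum: -2 + 2 − 2 = -2  ✗
0 ≤ 2 ≤ 6 (triangle on l)
L = 3 + 3 + 2 = 8 (even)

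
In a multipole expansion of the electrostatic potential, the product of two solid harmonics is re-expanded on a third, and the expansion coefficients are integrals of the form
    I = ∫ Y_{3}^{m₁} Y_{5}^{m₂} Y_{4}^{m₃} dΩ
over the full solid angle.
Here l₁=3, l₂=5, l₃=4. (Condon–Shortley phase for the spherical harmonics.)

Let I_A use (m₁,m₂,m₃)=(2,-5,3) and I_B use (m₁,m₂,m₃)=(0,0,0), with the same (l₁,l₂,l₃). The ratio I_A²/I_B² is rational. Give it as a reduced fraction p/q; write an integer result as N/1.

Same 3,5,4: normalisation and zero-m 3j drop out of the ratio.
A: Δ: 4! 2! 6! / 13! → 1/180180; sum: t=0:+1/17280 = 1/17280; 3j²(3 5 4; 2 -5 3) = Δ·Π!·Σ² = 35/858  (sign -1)
B: Δ: 4! 2! 6! / 13! → 1/180180; sum: t=1:−1/576 t=2:+1/144 t=3:−1/576 = 1/288; 3j²(3 5 4; 0 0 0) = Δ·Π!·Σ² = 20/1001  (sign +1)
I_A²/I_B² = (35/858)/(20/1001) = 49/24

49/24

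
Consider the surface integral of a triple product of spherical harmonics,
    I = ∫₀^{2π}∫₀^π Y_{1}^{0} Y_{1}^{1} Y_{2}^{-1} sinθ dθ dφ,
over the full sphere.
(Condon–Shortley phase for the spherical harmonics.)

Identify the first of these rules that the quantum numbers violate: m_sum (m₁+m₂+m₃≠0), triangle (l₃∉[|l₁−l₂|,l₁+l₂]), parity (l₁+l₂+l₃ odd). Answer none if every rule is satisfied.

m₁+m₂+m₃ = 0 + 1 − 1 = 0  ✓
triangle: |1−1|=0 ≤ l₃=2 ≤ 1+1=2  ✓
parity: l₁+l₂+l₃ = 4 is even  ✓

none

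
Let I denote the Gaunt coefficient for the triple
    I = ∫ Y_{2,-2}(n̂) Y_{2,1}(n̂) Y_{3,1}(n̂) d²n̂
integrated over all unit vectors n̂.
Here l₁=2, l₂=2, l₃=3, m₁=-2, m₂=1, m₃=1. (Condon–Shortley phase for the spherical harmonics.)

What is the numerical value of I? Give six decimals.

L=7 odd ⇒ parity kills the (l;000) factor ⇒ I = 0

0.000000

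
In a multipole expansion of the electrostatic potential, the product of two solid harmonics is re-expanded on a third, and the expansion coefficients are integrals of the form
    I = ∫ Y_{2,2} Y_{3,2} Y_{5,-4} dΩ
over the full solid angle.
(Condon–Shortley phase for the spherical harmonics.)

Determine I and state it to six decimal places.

0.268967

Rules hold: Σm=0, L=10 even, 1≤5≤5.
N = 5·7·11 = 385
Δ = 0!·4!·6!/11! = 1/2310
Racah Σ t=0..0: t=0:+1/144 = 1/144
⇒ 3j(2 3 5; 0 0 0)² = 10/231, sgn -1
Racah Σ t=0..0: t=0:+1/2880 = 1/2880
⇒ 3j(2 3 5; 2 2 -4)² = 3/55, sgn -1
4πI² = N·(3j₀)²·(3jₘ)² = 10/11
I = +1·√(0.909091/4π) = 0.26896683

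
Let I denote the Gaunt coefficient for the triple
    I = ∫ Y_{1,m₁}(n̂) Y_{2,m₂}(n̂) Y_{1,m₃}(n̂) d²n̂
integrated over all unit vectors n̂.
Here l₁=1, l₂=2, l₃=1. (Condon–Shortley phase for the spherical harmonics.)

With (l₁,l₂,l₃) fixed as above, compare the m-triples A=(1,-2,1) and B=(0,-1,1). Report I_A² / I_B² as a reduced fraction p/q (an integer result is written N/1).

2/1

Shared (l₁,l₂,l₃)=(1,2,1): N and (l;000)² cancel in I_A²/I_B².
A: Δ = 2!·0!·2!/5! = 1/30; Racah Σ t=0..0: t=0:+1/4 = 1/4; ⇒ 3j(1 2 1; 1 -2 1)² = 1/5, sgn +1
B: Δ = 2!·0!·2!/5! = 1/30; Racah Σ t=1..1: t=1:−1/2 = -1/2; ⇒ 3j(1 2 1; 0 -1 1)² = 1/10, sgn -1
I_A²/I_B² = (1/5)/(1/10) = 2/1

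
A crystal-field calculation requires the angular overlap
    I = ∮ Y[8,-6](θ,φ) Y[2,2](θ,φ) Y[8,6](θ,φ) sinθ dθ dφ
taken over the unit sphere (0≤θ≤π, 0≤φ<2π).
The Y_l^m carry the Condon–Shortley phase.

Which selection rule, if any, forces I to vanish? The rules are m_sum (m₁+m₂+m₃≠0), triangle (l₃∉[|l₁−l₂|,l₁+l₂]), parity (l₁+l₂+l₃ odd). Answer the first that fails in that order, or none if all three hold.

m_sum

Σmᵢ = 2  ✗
l₃∈[|l₁−l₂|,l₁+l₂]=[6,10], have l₃=8
Σlᵢ = 18 ⇒ even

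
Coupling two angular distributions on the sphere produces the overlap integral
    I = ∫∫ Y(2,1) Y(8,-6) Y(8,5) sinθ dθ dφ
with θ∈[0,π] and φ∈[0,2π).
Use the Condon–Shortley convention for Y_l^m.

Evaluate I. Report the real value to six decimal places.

Rules hold: Σm=0, L=18 even, 6≤8≤10.
N = 5·17·17 = 1445
Δ = 2!·2!·14!/19! = 1/348840
Racah Σ t=0..2: t=0:+1/116121600 t=1:−1/25401600 t=2:+1/116121600 = -1/45158400
⇒ 3j(2 8 8; 0 0 0)² = 24/1615, sgn -1
Racah Σ t=0..1: t=0:+1/1916006400 t=1:−1/12454041600 = 1/2264371200
⇒ 3j(2 8 8; 1 -6 5)² = 847/38760, sgn -1
4πI² = N·(3j₀)²·(3jₘ)² = 847/1805
I = +1·√(0.469252/4π) = 0.19324051

0.193241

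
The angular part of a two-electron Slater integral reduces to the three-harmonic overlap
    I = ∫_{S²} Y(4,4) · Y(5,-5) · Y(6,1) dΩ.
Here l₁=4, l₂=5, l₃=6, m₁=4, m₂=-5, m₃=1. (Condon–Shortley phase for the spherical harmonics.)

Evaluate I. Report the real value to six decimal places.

L=15 odd ⇒ parity kills the (l;000) factor ⇒ I = 0

0.000000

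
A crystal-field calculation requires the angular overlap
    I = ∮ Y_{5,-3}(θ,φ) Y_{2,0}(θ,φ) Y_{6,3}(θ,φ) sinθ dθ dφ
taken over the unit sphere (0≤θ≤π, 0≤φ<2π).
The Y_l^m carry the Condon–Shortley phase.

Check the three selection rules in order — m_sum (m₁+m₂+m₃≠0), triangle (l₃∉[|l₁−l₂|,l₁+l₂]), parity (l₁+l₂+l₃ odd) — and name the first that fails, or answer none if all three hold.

m₁+m₂+m₃ = -3 + 0 + 3 = 0  ✓
triangle: |5−2|=3 ≤ l₃=6 ≤ 5+2=7  ✓
parity: l₁+l₂+l₃ = 13 is odd  ✗

parity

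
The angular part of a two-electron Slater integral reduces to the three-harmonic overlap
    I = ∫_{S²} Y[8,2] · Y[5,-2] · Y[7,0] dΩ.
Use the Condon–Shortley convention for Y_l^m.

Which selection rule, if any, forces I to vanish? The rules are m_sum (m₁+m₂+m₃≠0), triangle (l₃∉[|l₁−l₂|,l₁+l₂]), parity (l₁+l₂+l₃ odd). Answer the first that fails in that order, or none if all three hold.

none

Σmᵢ = 0  ✓
l₃∈[|l₁−l₂|,l₁+l₂]=[3,13], have l₃=7  ✓
Σlᵢ = 20 ⇒ even  ✓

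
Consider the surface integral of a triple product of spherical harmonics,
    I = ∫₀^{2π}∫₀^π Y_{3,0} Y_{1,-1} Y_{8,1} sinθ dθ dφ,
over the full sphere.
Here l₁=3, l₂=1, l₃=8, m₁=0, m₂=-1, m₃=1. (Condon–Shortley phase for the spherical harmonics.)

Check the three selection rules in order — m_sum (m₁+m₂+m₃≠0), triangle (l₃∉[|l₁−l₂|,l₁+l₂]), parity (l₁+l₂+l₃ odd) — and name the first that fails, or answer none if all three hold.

triangle

Σmᵢ = 0  ✓
l₃∈[|l₁−l₂|,l₁+l₂]=[2,4], have l₃=8  ✗
Σlᵢ = 12 ⇒ even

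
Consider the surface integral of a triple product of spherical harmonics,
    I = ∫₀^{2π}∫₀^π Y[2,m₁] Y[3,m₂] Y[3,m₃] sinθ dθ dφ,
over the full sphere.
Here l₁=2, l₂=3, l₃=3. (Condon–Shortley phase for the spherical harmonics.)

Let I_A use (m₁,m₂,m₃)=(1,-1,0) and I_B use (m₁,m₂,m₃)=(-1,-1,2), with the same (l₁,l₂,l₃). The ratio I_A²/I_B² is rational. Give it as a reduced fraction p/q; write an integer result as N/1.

Shared (l₁,l₂,l₃)=(2,3,3): N and (l;000)² cancel in I_A²/I_B².
A: Δ = 2!·2!·4!/9! = 1/3780; Racah Σ t=0..1: t=0:+1/8 t=1:−1/12 = 1/24; ⇒ 3j(2 3 3; 1 -1 0)² = 1/210, sgn -1
B: Δ = 2!·2!·4!/9! = 1/3780; Racah Σ t=1..2: t=1:−1/12 t=2:+1/48 = -1/16; ⇒ 3j(2 3 3; -1 -1 2)² = 1/28, sgn +1
I_A²/I_B² = (1/210)/(1/28) = 2/15

2/15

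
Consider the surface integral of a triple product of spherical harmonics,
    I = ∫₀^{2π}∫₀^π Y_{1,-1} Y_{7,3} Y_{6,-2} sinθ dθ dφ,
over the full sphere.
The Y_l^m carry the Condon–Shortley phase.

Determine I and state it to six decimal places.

Rules hold: Σm=0, L=14 even, 6≤6≤8.
N = 3·15·13 = 585
Δ = 2!·0!·12!/15! = 1/1365
Racah Σ t=1..1: t=1:−1/518400 = -1/518400
⇒ 3j(1 7 6; 0 0 0)² = 7/195, sgn -1
Racah Σ t=2..2: t=2:+1/1935360 = 1/1935360
⇒ 3j(1 7 6; -1 3 -2)² = 3/91, sgn +1
4πI² = N·(3j₀)²·(3jₘ)² = 9/13
I = -1·√(0.692308/4π) = -0.23471705

-0.234717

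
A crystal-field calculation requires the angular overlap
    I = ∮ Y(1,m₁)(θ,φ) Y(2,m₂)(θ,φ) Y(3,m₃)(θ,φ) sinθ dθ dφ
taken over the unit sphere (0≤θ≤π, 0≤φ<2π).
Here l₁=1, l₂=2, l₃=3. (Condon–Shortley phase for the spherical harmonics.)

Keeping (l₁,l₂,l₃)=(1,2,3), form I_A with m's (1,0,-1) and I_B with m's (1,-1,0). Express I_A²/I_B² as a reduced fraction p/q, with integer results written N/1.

2/1

Same 1,2,3: normalisation and zero-m 3j drop out of the ratio.
A: Δ: 0! 2! 4! / 7! → 1/105; sum: t=0:+1/8 = 1/8; 3j²(1 2 3; 1 0 -1) = Δ·Π!·Σ² = 2/35  (sign +1)
B: Δ: 0! 2! 4! / 7! → 1/105; sum: t=0:+1/12 = 1/12; 3j²(1 2 3; 1 -1 0) = Δ·Π!·Σ² = 1/35  (sign -1)
I_A²/I_B² = (2/35)/(1/35) = 2/1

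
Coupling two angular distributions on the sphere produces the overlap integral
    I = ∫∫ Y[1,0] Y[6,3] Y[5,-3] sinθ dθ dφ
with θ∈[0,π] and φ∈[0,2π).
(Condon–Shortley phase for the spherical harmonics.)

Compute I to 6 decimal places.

m-sum 0 ✓  L=12 even ✓  5≤5≤7 ✓
Π(2lᵢ+1) = 3×13×11 = 429
triangle coeff Δ(1,6,5) = 1/858
Σ_t [1,1]: t=1:−1/14400 = -1/14400
(3j)²=6/143 [(1 6 5; 0 0 0)], sign=+1
Σ_t [1,1]: t=1:−1/80640 = -1/80640
(3j)²=9/286 [(1 6 5; 0 3 -3)], sign=-1
⇒ 4πI² = 81/143
I = (-1)√(81/143/(4π)) = -0.21230956

-0.212310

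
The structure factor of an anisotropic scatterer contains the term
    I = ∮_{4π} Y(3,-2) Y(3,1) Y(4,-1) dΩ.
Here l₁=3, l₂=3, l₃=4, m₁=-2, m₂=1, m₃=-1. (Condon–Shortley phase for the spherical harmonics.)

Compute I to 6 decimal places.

Σmᵢ = -2 ≠ 0, so the φ-integral vanishes; I = 0

0.000000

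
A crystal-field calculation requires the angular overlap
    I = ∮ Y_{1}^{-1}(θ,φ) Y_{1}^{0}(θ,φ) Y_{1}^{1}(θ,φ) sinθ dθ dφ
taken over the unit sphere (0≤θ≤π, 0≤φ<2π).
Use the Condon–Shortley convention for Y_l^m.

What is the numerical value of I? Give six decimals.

0.000000

L=3 odd ⇒ parity kills the (l;000) factor ⇒ I = 0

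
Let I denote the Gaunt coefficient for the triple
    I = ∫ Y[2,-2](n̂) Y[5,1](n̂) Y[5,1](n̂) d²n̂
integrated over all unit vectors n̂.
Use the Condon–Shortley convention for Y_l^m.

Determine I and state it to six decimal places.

0.198089

Rules hold: Σm=0, L=12 even, 3≤5≤7.
N = 5·11·11 = 605
Δ = 2!·2!·8!/13! = 1/38610
Racah Σ t=0..2: t=0:+1/2880 t=1:−1/576 t=2:+1/2880 = -1/960
⇒ 3j(2 5 5; 0 0 0)² = 10/429, sgn +1
Racah Σ t=2..2: t=2:+1/2304 = 1/2304
⇒ 3j(2 5 5; -2 1 1)² = 5/143, sgn +1
4πI² = N·(3j₀)²·(3jₘ)² = 250/507
I = +1·√(0.493097/4π) = 0.19808933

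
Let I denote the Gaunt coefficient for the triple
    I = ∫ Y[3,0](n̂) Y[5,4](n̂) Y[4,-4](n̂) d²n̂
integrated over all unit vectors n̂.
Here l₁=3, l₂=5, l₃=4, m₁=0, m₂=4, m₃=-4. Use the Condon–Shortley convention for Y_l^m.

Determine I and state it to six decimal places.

Rules hold: Σm=0, L=12 even, 2≤4≤8.
N = 7·11·9 = 693
Δ = 4!·2!·6!/13! = 1/180180
Racah Σ t=1..3: t=1:−1/576 t=2:+1/144 t=3:−1/576 = 1/288
⇒ 3j(3 5 4; 0 0 0)² = 20/1001, sgn +1
Racah Σ t=3..3: t=3:−1/8640 = -1/8640
⇒ 3j(3 5 4; 0 4 -4)² = 28/715, sgn -1
4πI² = N·(3j₀)²·(3jₘ)² = 1008/1859
I = -1·√(0.542227/4π) = -0.20772350

-0.207724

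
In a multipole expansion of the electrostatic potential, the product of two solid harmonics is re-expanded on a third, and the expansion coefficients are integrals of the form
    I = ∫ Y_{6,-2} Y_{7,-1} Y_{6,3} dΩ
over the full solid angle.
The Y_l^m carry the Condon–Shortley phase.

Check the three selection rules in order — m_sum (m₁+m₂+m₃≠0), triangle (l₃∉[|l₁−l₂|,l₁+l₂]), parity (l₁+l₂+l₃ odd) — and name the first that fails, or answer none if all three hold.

Σmᵢ = 0  ✓
l₃∈[|l₁−l₂|,l₁+l₂]=[1,13], have l₃=6  ✓
Σlᵢ = 19 ⇒ odd  ✗

parity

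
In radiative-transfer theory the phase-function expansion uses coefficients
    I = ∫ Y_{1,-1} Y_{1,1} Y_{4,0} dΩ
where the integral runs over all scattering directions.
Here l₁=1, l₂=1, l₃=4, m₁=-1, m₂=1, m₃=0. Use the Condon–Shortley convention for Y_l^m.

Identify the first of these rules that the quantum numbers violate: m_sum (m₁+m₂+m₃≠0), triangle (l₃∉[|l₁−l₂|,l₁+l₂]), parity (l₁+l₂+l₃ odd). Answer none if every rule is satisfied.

triangle

m₁+m₂+m₃ = -1 + 1 + 0 = 0  ✓
triangle: |1−1|=0 ≤ l₃=4 ≤ 1+1=2  ✗
parity: l₁+l₂+l₃ = 6 is even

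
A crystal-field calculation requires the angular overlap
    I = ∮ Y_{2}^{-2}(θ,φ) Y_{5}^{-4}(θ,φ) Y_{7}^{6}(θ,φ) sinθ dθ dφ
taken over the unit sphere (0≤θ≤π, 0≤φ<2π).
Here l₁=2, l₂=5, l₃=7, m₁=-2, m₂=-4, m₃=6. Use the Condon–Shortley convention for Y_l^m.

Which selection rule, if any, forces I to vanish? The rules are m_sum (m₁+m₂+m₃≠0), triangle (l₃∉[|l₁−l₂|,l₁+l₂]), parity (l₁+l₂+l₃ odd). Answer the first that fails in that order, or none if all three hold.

none

Σmᵢ = 0  ✓
l₃∈[|l₁−l₂|,l₁+l₂]=[3,7], have l₃=7  ✓
Σlᵢ = 14 ⇒ even  ✓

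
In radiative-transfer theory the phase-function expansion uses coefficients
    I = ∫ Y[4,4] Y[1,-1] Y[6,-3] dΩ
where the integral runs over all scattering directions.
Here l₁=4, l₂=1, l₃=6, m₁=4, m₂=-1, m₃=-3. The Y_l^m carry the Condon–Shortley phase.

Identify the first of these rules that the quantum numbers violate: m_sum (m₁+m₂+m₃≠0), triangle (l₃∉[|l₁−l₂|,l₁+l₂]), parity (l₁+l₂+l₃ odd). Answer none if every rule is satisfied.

m₁+m₂+m₃ = 4 − 1 − 3 = 0  ✓
triangle: |4−1|=3 ≤ l₃=6 ≤ 4+1=5  ✗
parity: l₁+l₂+l₃ = 11 is odd

triangle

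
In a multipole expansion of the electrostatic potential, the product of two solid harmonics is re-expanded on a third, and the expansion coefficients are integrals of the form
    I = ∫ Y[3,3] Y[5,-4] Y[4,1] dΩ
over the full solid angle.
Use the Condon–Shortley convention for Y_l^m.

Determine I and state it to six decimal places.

Checks pass: Σm=0; 12 even; l₃=4∈[2,8].
(2·3+1)(2·5+1)(2·4+1) = 693
Δ: 4! 2! 6! / 13! → 1/180180
sum: t=1:−1/576 t=2:+1/144 t=3:−1/576 = 1/288
3j²(3 5 4; 0 0 0) = Δ·Π!·Σ² = 20/1001  (sign +1)
sum: t=0:+1/5760 = 1/5760
3j²(3 5 4; 3 -4 1) = Δ·Π!·Σ² = 9/286  (sign -1)
combine: 4πI² = 693·20/1001·9/286 = 810/1859
take √, sign -1: I = -0.18620781

-0.186208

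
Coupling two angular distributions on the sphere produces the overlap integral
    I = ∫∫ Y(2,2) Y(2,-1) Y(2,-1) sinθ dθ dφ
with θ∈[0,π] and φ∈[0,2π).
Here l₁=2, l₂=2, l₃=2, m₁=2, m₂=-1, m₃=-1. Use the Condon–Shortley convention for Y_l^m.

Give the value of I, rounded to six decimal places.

m-sum 0 ✓  L=6 even ✓  0≤2≤4 ✓
Π(2lᵢ+1) = 5×5×5 = 125
triangle coeff Δ(2,2,2) = 1/630
Σ_t [0,2]: t=0:+1/8 t=1:−1/1 t=2:+1/8 = -3/4
(3j)²=2/35 [(2 2 2; 0 0 0)], sign=-1
Σ_t [0,0]: t=0:+1/4 = 1/4
(3j)²=3/35 [(2 2 2; 2 -1 -1)], sign=-1
⇒ 4πI² = 30/49
I = (+1)√(30/49/(4π)) = 0.22072812

0.220728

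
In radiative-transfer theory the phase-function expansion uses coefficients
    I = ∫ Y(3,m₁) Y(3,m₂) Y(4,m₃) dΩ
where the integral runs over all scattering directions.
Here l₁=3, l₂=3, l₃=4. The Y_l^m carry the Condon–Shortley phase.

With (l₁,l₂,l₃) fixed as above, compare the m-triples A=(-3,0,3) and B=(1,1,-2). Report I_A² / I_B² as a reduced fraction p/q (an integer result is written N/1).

63/40

l's match ⇒ only the (l;m) 3-j factors differ between A and B.
A: triangle coeff Δ(3,3,4) = 1/34650; Σ_t [2,2]: t=2:+1/288 = 1/288; (3j)²=1/22 [(3 3 4; -3 0 3)], sign=-1
B: triangle coeff Δ(3,3,4) = 1/34650; Σ_t [0,2]: t=0:+1/192 t=1:−1/36 t=2:+1/192 = -5/288; (3j)²=20/693 [(3 3 4; 1 1 -2)], sign=-1
I_A²/I_B² = (1/22)/(20/693) = 63/40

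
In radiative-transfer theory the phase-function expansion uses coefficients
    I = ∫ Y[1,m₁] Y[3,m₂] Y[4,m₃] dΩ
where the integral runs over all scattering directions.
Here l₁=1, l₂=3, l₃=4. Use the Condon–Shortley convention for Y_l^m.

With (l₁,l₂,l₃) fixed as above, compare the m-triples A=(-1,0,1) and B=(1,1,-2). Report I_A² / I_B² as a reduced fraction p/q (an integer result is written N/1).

Same 1,3,4: normalisation and zero-m 3j drop out of the ratio.
A: Δ: 0! 2! 6! / 9! → 1/252; sum: t=0:+1/72 = 1/72; 3j²(1 3 4; -1 0 1) = Δ·Π!·Σ² = 5/126  (sign -1)
B: Δ: 0! 2! 6! / 9! → 1/252; sum: t=0:+1/96 = 1/96; 3j²(1 3 4; 1 1 -2) = Δ·Π!·Σ² = 5/84  (sign +1)
I_A²/I_B² = (5/126)/(5/84) = 2/3

2/3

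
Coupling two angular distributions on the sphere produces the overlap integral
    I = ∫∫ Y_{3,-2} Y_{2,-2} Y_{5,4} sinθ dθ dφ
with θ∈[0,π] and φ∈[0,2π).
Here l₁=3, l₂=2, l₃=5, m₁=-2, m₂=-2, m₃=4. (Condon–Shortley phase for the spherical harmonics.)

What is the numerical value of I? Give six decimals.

Rules hold: Σm=0, L=10 even, 1≤5≤5.
N = 7·5·11 = 385
Δ = 0!·6!·4!/11! = 1/2310
Racah Σ t=0..0: t=0:+1/144 = 1/144
⇒ 3j(3 2 5; 0 0 0)² = 10/231, sgn -1
Racah Σ t=0..0: t=0:+1/2880 = 1/2880
⇒ 3j(3 2 5; -2 -2 4)² = 3/55, sgn -1
4πI² = N·(3j₀)²·(3jₘ)² = 10/11
I = +1·√(0.909091/4π) = 0.26896683

0.268967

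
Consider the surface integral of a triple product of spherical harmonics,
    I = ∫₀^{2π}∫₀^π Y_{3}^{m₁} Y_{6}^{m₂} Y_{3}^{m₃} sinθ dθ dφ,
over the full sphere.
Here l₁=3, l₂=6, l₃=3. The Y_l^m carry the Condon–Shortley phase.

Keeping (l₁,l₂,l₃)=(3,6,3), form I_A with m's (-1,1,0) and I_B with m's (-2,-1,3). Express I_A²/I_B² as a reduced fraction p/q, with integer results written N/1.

Shared (l₁,l₂,l₃)=(3,6,3): N and (l;000)² cancel in I_A²/I_B².
A: Δ = 6!·0!·6!/13! = 1/12012; Racah Σ t=4..4: t=4:+1/1728 = 1/1728; ⇒ 3j(3 6 3; -1 1 0)² = 25/858, sgn -1
B: Δ = 6!·0!·6!/13! = 1/12012; Racah Σ t=5..5: t=5:−1/86400 = -1/86400; ⇒ 3j(3 6 3; -2 -1 3)² = 1/1716, sgn -1
I_A²/I_B² = (25/858)/(1/1716) = 50/1

50/1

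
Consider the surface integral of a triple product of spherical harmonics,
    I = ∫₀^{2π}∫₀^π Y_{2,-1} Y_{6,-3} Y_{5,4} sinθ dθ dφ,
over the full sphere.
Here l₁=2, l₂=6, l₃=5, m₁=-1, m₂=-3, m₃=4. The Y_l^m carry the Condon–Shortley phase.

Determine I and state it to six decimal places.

L=13 odd ⇒ parity kills the (l;000) factor ⇒ I = 0

0.000000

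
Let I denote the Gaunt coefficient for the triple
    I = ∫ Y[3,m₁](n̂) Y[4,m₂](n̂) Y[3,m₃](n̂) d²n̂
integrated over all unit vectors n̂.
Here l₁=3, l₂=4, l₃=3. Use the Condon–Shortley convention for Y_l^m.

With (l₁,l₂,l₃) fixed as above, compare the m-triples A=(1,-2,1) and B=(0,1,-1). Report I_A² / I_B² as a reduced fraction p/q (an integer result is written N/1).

8/3

Shared (l₁,l₂,l₃)=(3,4,3): N and (l;000)² cancel in I_A²/I_B².
A: Δ = 4!·2!·4!/11! = 1/34650; Racah Σ t=0..2: t=0:+1/192 t=1:−1/36 t=2:+1/192 = -5/288; ⇒ 3j(3 4 3; 1 -2 1)² = 20/693, sgn -1
B: Δ = 4!·2!·4!/11! = 1/34650; Racah Σ t=1..3: t=1:−1/288 t=2:+1/24 t=3:−1/48 = 5/288; ⇒ 3j(3 4 3; 0 1 -1)² = 5/462, sgn +1
I_A²/I_B² = (20/693)/(5/462) = 8/3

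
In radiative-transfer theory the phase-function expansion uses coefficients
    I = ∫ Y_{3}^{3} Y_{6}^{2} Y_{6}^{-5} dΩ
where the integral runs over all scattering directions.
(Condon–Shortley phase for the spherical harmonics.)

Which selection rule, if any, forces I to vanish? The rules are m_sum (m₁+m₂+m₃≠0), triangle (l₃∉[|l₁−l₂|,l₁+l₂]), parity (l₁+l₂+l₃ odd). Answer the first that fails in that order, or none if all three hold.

parity

azimuthal sum: 3 + 2 − 5 = 0  ✓
3 ≤ 6 ≤ 9 (triangle on l)  ✓
L = 3 + 6 + 6 = 15 (odd)  ✗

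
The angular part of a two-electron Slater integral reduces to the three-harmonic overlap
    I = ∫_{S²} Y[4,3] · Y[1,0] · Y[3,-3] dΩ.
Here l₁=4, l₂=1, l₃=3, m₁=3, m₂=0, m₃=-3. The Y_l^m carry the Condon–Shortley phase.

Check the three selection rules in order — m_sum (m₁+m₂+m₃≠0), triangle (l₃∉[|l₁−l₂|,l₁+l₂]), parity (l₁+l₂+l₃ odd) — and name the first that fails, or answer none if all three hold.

Σmᵢ = 0  ✓
l₃∈[|l₁−l₂|,l₁+l₂]=[3,5], have l₃=3  ✓
Σlᵢ = 8 ⇒ even  ✓

none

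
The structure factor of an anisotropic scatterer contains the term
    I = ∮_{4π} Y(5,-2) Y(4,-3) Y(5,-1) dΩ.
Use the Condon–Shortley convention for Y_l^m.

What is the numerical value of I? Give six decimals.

m-sum = -2 − 3 − 1 = -6 ≠ 0 ⇒ I = 0

0.000000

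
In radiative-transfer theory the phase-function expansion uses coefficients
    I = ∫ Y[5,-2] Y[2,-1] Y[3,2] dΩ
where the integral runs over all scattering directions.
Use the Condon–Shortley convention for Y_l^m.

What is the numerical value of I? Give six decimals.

0.000000

-2 − 1 + 2 = -1 ≠ 0: azimuthal integral kills it; I = 0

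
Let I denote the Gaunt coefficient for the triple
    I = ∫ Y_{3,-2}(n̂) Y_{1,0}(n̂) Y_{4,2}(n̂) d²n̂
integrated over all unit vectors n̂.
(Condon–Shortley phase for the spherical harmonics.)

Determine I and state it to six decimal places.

Rules hold: Σm=0, L=8 even, 2≤4≤4.
N = 7·3·9 = 189
Δ = 0!·6!·2!/9! = 1/252
Racah Σ t=0..0: t=0:+1/36 = 1/36
⇒ 3j(3 1 4; 0 0 0)² = 4/63, sgn +1
Racah Σ t=0..0: t=0:+1/120 = 1/120
⇒ 3j(3 1 4; -2 0 2)² = 1/21, sgn +1
4πI² = N·(3j₀)²·(3jₘ)² = 4/7
I = +1·√(0.571429/4π) = 0.21324362

0.213244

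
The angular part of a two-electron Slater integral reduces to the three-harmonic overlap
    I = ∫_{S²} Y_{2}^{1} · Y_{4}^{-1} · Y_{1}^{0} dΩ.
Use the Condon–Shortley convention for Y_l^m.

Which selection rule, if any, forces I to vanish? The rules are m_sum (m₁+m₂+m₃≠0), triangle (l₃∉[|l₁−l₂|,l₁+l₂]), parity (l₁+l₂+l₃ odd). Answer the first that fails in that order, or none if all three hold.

triangle

Σmᵢ = 0  ✓
l₃∈[|l₁−l₂|,l₁+l₂]=[2,6], have l₃=1  ✗
Σlᵢ = 7 ⇒ odd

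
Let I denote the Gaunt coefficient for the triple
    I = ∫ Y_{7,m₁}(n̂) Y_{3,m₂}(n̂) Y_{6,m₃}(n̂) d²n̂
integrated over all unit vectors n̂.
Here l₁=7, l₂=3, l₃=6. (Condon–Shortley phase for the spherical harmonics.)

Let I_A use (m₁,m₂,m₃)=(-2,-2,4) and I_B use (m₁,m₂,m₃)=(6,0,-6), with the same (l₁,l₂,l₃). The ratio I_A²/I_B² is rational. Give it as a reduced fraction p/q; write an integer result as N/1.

8000/14157

Same 7,3,6: normalisation and zero-m 3j drop out of the ratio.
A: Δ: 4! 10! 2! / 17! → 1/2042040; sum: t=0:+1/8709120 t=1:−1/967680 = -1/1088640; 3j²(7 3 6; -2 -2 4) = Δ·Π!·Σ² = 800/51051  (sign -1)
B: Δ: 4! 10! 2! / 17! → 1/2042040; sum: t=1:−1/43545600 = -1/43545600; 3j²(7 3 6; 6 0 -6) = Δ·Π!·Σ² = 33/1190  (sign -1)
I_A²/I_B² = (800/51051)/(33/1190) = 8000/14157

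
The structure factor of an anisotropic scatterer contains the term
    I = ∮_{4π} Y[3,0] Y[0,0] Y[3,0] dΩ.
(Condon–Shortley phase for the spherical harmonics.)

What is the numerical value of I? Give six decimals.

Checks pass: Σm=0; 6 even; l₃=3∈[3,3].
(2·3+1)(2·0+1)(2·3+1) = 49
Δ: 0! 6! 0! / 7! → 1/7
sum: t=0:+1/36 = 1/36
3j²(3 0 3; 0 0 0) = Δ·Π!·Σ² = 1/7  (sign -1)
(m-triple is (0,0,0) — same symbol as above.)
combine: 4πI² = 49·1/7·1/7 = 1/1
take √, sign +1: I = 0.28209479

0.282095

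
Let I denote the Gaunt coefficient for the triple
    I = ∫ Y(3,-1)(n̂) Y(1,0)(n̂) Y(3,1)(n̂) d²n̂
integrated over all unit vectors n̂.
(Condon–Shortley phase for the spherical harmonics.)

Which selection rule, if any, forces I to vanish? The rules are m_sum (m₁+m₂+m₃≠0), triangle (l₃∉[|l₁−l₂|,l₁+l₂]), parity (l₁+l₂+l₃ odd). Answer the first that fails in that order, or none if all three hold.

parity

m₁+m₂+m₃ = -1 + 0 + 1 = 0  ✓
triangle: |3−1|=2 ≤ l₃=3 ≤ 3+1=4  ✓
parity: l₁+l₂+l₃ = 7 is odd  ✗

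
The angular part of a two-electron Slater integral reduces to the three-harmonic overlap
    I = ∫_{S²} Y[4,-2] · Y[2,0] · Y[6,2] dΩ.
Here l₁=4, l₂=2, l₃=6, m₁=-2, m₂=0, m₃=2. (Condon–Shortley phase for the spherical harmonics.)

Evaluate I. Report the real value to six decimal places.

Checks pass: Σm=0; 12 even; l₃=6∈[2,6].
(2·4+1)(2·2+1)(2·6+1) = 585
Δ: 0! 8! 4! / 13! → 1/6435
sum: t=0:+1/2304 = 1/2304
3j²(4 2 6; 0 0 0) = Δ·Π!·Σ² = 5/143  (sign +1)
sum: t=0:+1/5760 = 1/5760
3j²(4 2 6; -2 0 2) = Δ·Π!·Σ² = 56/2145  (sign +1)
combine: 4πI² = 585·5/143·56/2145 = 840/1573
take √, sign +1: I = 0.20614383

0.206144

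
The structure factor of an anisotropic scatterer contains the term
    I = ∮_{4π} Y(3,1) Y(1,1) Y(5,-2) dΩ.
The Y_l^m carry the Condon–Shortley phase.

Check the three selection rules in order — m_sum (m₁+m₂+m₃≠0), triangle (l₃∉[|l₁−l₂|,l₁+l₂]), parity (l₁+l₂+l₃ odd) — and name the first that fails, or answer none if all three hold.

triangle

m₁+m₂+m₃ = 1 + 1 − 2 = 0  ✓
triangle: |3−1|=2 ≤ l₃=5 ≤ 3+1=4  ✗
parity: l₁+l₂+l₃ = 9 is odd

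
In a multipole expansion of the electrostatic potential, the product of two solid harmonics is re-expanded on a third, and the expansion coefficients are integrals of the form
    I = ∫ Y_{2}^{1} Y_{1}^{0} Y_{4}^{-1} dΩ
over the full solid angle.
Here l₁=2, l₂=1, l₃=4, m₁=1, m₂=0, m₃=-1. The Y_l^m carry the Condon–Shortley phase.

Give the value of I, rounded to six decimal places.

0.000000

|2−1|≤4≤2+1 violated ⇒ I = 0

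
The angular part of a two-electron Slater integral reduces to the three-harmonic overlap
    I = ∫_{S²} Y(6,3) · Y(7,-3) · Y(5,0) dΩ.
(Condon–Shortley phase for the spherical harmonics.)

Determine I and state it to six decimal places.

Rules hold: Σm=0, L=18 even, 1≤5≤13.
N = 13·15·11 = 2145
Δ = 8!·4!·6!/19! = 1/174594420
Racah Σ t=2..6: t=2:+1/4147200 t=3:−1/207360 t=4:+1/82944 t=5:−1/207360 t=6:+1/4147200 = 1/345600
⇒ 3j(6 7 5; 0 0 0)² = 420/46189, sgn -1
Racah Σ t=0..3: t=0:+1/11612160 t=1:−1/725760 t=2:+1/414720 t=3:−1/2073600 = 37/58060800
⇒ 3j(6 7 5; 3 -3 0)² = 4107/646646, sgn -1
4πI² = N·(3j₀)²·(3jₘ)² = 1848150/14919047
I = +1·√(0.123879/4π) = 0.09928717

0.099287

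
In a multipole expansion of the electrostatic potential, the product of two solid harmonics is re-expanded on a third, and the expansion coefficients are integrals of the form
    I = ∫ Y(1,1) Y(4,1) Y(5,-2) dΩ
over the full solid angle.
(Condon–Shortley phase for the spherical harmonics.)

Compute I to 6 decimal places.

0.225034

m-sum 0 ✓  L=10 even ✓  3≤5≤5 ✓
Π(2lᵢ+1) = 3×9×11 = 297
triangle coeff Δ(1,4,5) = 1/495
Σ_t [0,0]: t=0:+1/576 = 1/576
(3j)²=5/99 [(1 4 5; 0 0 0)], sign=-1
Σ_t [0,0]: t=0:+1/1440 = 1/1440
(3j)²=7/165 [(1 4 5; 1 1 -2)], sign=-1
⇒ 4πI² = 7/11
I = (+1)√(7/11/(4π)) = 0.22503380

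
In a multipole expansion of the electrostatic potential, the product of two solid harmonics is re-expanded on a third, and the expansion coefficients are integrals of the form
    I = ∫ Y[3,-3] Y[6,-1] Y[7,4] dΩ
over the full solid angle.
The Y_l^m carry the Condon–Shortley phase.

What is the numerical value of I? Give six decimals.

Rules hold: Σm=0, L=16 even, 3≤7≤9.
N = 7·13·15 = 1365
Δ = 2!·4!·10!/17! = 1/2042040
Racah Σ t=0..2: t=0:+1/207360 t=1:−1/57600 t=2:+1/207360 = -1/129600
⇒ 3j(3 6 7; 0 0 0)² = 168/12155, sgn +1
Racah Σ t=2..2: t=2:+1/1451520 = 1/1451520
⇒ 3j(3 6 7; -3 -1 4)² = 75/3094, sgn -1
4πI² = N·(3j₀)²·(3jₘ)² = 18900/41327
I = -1·√(0.457328/4π) = -0.19076954

-0.190770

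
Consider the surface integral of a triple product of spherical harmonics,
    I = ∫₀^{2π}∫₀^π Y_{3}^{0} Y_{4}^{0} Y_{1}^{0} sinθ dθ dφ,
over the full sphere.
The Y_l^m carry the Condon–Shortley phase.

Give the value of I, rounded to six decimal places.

m-sum 0 ✓  L=8 even ✓  1≤1≤7 ✓
Π(2lᵢ+1) = 7×9×3 = 189
triangle coeff Δ(3,4,1) = 1/252
Σ_t [3,3]: t=3:−1/36 = -1/36
(3j)²=4/63 [(3 4 1; 0 0 0)], sign=+1
(m-triple is (0,0,0) — same symbol as above.)
⇒ 4πI² = 16/21
I = (+1)√(16/21/(4π)) = 0.24623252

0.246233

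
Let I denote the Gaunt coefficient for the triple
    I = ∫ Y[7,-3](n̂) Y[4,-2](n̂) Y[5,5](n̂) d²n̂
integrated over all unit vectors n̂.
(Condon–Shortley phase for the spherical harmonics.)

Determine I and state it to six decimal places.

m-sum 0 ✓  L=16 even ✓  3≤5≤11 ✓
Π(2lᵢ+1) = 15×9×11 = 1485
triangle coeff Δ(7,4,5) = 1/6126120
Σ_t [2,4]: t=2:+1/69120 t=3:−1/20736 t=4:+1/69120 = -1/51840
(3j)²=280/21879 [(7 4 5; 0 0 0)], sign=+1
Σ_t [2,2]: t=2:+1/3870720 = 1/3870720
(3j)²=675/136136 [(7 4 5; -3 -2 5)], sign=+1
⇒ 4πI² = 50625/537251
I = (+1)√(50625/537251/(4π)) = 0.08659423

0.086594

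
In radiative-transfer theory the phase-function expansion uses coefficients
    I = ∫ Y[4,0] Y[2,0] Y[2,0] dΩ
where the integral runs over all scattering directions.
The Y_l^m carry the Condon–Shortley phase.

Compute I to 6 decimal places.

Rules hold: Σm=0, L=8 even, 2≤2≤6.
N = 9·5·5 = 225
Δ = 4!·4!·0!/9! = 1/630
Racah Σ t=2..2: t=2:+1/16 = 1/16
⇒ 3j(4 2 2; 0 0 0)² = 2/35, sgn +1
(m-triple is (0,0,0) — same symbol as above.)
4πI² = N·(3j₀)²·(3jₘ)² = 36/49
I = +1·√(0.734694/4π) = 0.24179554

0.241796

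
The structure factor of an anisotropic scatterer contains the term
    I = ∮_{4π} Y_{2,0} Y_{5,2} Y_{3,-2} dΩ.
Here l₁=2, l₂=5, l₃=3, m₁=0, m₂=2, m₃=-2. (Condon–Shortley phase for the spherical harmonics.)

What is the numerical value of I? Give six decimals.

0.190188

m-sum 0 ✓  L=10 even ✓  3≤3≤7 ✓
Π(2lᵢ+1) = 5×11×7 = 385
triangle coeff Δ(2,5,3) = 1/2310
Σ_t [2,2]: t=2:+1/144 = 1/144
(3j)²=10/231 [(2 5 3; 0 0 0)], sign=-1
Σ_t [2,2]: t=2:+1/480 = 1/480
(3j)²=3/110 [(2 5 3; 0 2 -2)], sign=-1
⇒ 4πI² = 5/11
I = (+1)√(5/11/(4π)) = 0.19018827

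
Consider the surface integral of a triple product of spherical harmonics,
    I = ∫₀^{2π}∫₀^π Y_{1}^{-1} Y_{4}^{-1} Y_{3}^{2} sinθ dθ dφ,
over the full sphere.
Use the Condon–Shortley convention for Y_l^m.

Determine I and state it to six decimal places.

m-sum 0 ✓  L=8 even ✓  3≤3≤5 ✓
Π(2lᵢ+1) = 3×9×7 = 189
triangle coeff Δ(1,4,3) = 1/252
Σ_t [1,1]: t=1:−1/36 = -1/36
(3j)²=4/63 [(1 4 3; 0 0 0)], sign=+1
Σ_t [2,2]: t=2:+1/240 = 1/240
(3j)²=1/84 [(1 4 3; -1 -1 2)], sign=-1
⇒ 4πI² = 1/7
I = (-1)√(1/7/(4π)) = -0.10662181

-0.106622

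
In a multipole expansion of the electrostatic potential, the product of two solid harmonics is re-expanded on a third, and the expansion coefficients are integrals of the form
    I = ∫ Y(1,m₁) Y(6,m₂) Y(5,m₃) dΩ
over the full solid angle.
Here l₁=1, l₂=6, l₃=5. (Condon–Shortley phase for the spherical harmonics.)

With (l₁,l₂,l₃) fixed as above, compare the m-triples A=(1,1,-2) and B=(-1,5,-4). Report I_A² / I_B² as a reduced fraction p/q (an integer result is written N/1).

Same 1,6,5: normalisation and zero-m 3j drop out of the ratio.
A: Δ: 2! 0! 10! / 13! → 1/858; sum: t=0:+1/60480 = 1/60480; 3j²(1 6 5; 1 1 -2) = Δ·Π!·Σ² = 5/429  (sign -1)
B: Δ: 2! 0! 10! / 13! → 1/858; sum: t=2:+1/725760 = 1/725760; 3j²(1 6 5; -1 5 -4) = Δ·Π!·Σ² = 5/78  (sign -1)
I_A²/I_B² = (5/429)/(5/78) = 2/11

2/11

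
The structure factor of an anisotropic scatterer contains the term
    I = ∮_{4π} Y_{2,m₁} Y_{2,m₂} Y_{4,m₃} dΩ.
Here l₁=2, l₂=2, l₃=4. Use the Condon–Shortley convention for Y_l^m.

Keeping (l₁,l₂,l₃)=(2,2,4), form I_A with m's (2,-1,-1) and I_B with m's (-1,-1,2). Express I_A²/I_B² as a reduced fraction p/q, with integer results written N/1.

Same 2,2,4: normalisation and zero-m 3j drop out of the ratio.
A: Δ: 0! 4! 4! / 9! → 1/630; sum: t=0:+1/144 = 1/144; 3j²(2 2 4; 2 -1 -1) = Δ·Π!·Σ² = 1/126  (sign -1)
B: Δ: 0! 4! 4! / 9! → 1/630; sum: t=0:+1/36 = 1/36; 3j²(2 2 4; -1 -1 2) = Δ·Π!·Σ² = 4/63  (sign +1)
I_A²/I_B² = (1/126)/(4/63) = 1/8

1/8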